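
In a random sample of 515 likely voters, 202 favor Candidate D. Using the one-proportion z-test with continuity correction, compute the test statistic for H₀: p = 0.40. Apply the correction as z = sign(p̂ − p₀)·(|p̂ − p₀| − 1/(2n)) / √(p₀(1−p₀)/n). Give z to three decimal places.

p̂ = 202/515 = 0.39223. p̂ − p₀ = -0.007767.
1/(2n) = 0.000971.
Corrected numerator: |-0.007767| − 0.000971 = 0.006796.
SE₀ = √(0.40·0.60/515) = 0.021587.
z = (−)0.006796/0.021587 = -0.315.

z = -0.315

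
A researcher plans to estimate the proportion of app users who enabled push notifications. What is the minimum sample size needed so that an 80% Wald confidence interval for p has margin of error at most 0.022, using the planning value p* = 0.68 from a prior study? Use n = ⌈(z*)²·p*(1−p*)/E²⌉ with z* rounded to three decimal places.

n = 739

z* = 1.282 at the 80% level.
p*(1−p*) = 0.68·0.32 = 0.2176.
(z*)²·p*(1−p*)/E² = 1.643524·0.2176/0.000484 = 738.907.
⌈738.907⌉ = 739.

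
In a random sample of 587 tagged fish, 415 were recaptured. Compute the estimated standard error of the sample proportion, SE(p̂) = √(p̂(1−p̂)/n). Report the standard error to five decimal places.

The sample proportion is 415/587 = 0.70698.
p̂(1−p̂) = 0.207159.
SE = √(0.207159/587) = 0.01879.

SE = 0.01879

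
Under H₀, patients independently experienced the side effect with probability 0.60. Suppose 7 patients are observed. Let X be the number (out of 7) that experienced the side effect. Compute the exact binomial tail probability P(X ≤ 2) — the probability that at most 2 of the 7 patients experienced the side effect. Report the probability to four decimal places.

X is binomial with n = 7 and p = 0.60.
P(X ≤ 2) = C(7,0)·0.60^0·0.40^7 + C(7,1)·0.60^1·0.40^6 + C(7,2)·0.60^2·0.40^5.
= 0.001638 + 0.017203 + 0.077414 = 0.0963.

P = 0.0963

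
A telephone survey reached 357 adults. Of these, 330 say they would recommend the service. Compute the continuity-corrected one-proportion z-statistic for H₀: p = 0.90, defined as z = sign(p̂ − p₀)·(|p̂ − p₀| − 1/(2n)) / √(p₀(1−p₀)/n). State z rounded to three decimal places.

Sample proportion p̂ = 330/357 = 0.92437. p̂ − p₀ = 0.024370.
1/(2n) = 0.001401.
Corrected numerator: |0.024370| − 0.001401 = 0.022969.
SE₀ = √(0.90·0.10/357) = 0.015878.
z = +0.022969/0.015878 = 1.447.

z = 1.447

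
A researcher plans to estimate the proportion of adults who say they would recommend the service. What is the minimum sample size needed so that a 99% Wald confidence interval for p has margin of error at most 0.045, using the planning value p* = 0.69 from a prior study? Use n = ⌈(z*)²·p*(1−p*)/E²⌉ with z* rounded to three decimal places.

The 99% critical value is z* = 2.576.
p*(1−p*) = 0.2139.
Required n before rounding: 6.635776 × 0.2139 / 0.045² = 700.935.
Rounding up, n = 701.

n = 701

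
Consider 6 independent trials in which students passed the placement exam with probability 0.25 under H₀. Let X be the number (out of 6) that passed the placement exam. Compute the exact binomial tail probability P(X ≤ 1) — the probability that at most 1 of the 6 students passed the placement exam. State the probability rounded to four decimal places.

X is binomial with n = 6 and p = 0.25.
P(X ≤ 1) = C(6,0)·0.25^0·0.75^6 + C(6,1)·0.25^1·0.75^5.
= 0.177979 + 0.355957 = 0.5339.

P = 0.5339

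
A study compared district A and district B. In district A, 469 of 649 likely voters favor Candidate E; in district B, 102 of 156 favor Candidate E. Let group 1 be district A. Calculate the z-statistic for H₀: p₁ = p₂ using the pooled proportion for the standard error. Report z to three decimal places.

Sample proportions: p̂₁ = 469/649 = 0.72265 and p̂₂ = 102/156 = 0.65385.
Pooling: p̂ = 571/805 = 0.70932.
Pooled SE = √[0.2061865·0.00795109] ≈ 0.040490.
z = 0.06880/0.040490 = 1.699.

z = 1.699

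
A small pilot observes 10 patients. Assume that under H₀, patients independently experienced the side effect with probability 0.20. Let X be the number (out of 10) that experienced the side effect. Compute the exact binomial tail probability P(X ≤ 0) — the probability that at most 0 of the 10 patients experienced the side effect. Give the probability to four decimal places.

X ~ Binomial(n=10, p=0.20).
P(X ≤ 0) = C(10,0)·0.20^0·0.80^10.
= 0.107374 = 0.1074.

P = 0.1074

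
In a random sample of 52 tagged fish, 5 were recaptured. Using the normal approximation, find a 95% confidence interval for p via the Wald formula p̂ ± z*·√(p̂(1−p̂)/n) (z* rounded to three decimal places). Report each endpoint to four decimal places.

(0.0160, 0.1763)

With x = 5 successes in n = 52, p̂ = 0.09615.
SE = √(p̂(1−p̂)/n) = √(0.086908/52) = 0.040882.
The 95% critical value is z* = 1.960.
Margin = 1.960·0.040882 = 0.08013.
CI: 0.09615 ± 0.08013 = (0.0160, 0.1763).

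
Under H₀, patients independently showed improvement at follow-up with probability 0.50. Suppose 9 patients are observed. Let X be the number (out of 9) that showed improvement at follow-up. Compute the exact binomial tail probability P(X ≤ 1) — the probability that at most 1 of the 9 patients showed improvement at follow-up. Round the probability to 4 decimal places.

X ~ Binomial(n=9, p=0.50).
P(X ≤ 1) = C(9,0)·0.50^0·0.50^9 + C(9,1)·0.50^1·0.50^8.
= 0.001953 + 0.017578 = 0.0195.

P = 0.0195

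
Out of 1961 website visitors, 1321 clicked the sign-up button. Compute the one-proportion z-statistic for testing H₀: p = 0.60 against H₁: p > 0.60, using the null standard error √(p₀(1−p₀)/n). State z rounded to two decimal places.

z = 6.66

The sample proportion is 1321/1961 = 0.67364.
SE₀ = √(0.60·0.40/1961) = 0.011063.
Test statistic: z = 0.07364/0.011063 = 6.66.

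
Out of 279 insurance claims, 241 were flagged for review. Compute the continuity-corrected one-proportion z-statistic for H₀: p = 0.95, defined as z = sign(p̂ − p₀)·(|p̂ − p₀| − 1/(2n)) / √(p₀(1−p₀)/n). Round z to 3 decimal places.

Sample proportion p̂ = 241/279 = 0.86380. p̂ − p₀ = -0.086201.
Continuity correction 1/(2n) = 1/558 = 0.001792.
Corrected numerator: |-0.086201| − 0.001792 = 0.084409.
Null standard error: √(0.95·0.05/279) = √0.000170251 = 0.013048.
z = −0.084409/0.013048 = -6.469.

z = -6.469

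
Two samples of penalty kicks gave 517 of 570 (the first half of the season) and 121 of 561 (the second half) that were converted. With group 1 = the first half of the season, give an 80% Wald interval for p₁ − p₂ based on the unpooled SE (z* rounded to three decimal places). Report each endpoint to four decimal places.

(0.6642, 0.7185)

p̂₁ = 0.90702, p̂₂ = 0.21569, so the observed difference is 0.69133.
SE = √(0.000147959 + 0.000301543) = √0.000449502 = 0.021201.
The 80% critical value is z* = 1.282. Margin = 1.282·0.021201 = 0.02718.
CI: 0.69133 ± 0.02718 = (0.6642, 0.7185).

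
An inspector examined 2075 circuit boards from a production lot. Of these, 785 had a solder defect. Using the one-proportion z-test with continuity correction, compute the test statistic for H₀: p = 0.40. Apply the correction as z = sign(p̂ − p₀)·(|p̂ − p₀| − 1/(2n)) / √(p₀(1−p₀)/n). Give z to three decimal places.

z = -1.994

Sample proportion p̂ = 785/2075 = 0.37831. p̂ − p₀ = -0.021687.
1/(2n) = 0.000241.
Corrected numerator: |-0.021687| − 0.000241 = 0.021446.
Null standard error: √(0.40·0.60/2075) = √0.000115663 = 0.010755.
z = (−)0.021446/0.010755 = -1.994.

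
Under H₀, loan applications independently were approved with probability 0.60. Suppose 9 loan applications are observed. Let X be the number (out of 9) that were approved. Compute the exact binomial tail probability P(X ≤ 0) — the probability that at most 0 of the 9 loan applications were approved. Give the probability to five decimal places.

P = 0.00026

X ~ Binomial(n=9, p=0.60).
P(X ≤ 0) = C(9,0)·0.60^0·0.40^9.
= 0.000262 = 0.00026.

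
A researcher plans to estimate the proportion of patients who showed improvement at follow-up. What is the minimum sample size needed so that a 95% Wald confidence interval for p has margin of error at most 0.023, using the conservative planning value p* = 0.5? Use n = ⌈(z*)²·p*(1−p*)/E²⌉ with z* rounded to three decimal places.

n = 1816

z* = 1.960 at the 95% level.
p*(1−p*) = 0.2500.
(z*)²·p*(1−p*)/E² = 3.841600·0.2500/0.000529 = 1815.501.
⌈1815.501⌉ = 1816.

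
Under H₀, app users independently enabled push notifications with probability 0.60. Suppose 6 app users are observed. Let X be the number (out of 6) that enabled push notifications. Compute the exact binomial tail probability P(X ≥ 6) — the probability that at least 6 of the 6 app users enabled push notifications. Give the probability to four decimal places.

X is binomial with n = 6 and p = 0.60.
P(X ≥ 6) = C(6,6)·0.60^6·0.40^0.
= 0.046656 = 0.0467.

P = 0.0467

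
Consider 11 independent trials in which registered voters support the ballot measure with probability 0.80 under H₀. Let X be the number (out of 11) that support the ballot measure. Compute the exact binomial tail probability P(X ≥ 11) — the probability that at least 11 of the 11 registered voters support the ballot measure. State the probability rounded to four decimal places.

P = 0.0859

X ~ Binomial(n=11, p=0.80).
P(X ≥ 11) = C(11,11)·0.80^11·0.20^0.
= 0.085899 = 0.0859.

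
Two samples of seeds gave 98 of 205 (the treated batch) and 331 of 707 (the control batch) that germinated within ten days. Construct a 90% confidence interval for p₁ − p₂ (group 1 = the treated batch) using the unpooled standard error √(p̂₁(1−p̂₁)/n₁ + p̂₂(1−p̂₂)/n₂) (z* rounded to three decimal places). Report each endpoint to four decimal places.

(-0.0553, 0.0750)

p̂₁ = 0.47805, p̂₂ = 0.46818, so the observed difference is 0.00987.
SE = √(0.001217162 + 0.000352174) = √0.001569336 = 0.039615.
z* = 1.645 at the 90% level. Margin = 1.645·0.039615 = 0.06517.
CI: 0.00987 ± 0.06517 = (-0.0553, 0.0750).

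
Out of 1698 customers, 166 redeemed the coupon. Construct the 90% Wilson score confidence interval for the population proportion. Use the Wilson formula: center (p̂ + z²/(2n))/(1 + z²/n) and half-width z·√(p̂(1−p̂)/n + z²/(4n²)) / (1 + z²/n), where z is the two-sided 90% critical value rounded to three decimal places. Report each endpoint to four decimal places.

(0.0865, 0.1103)

Here p̂ = 166/1698 = 0.09776 and z = 1.645 (z² = 2.706025).
1 + z²/n = 1.001594.
Adjusted center: (0.09776 + z²/(2n))/1.001594 = 0.09840.
Radicand: p̂(1−p̂)/n + z²/(4n²) = 0.000051946 + 0.000000235 = 0.000052181.
Half-width = 1.645·√0.000052181/1.001594 = 0.01186.
So the interval runs from 0.0865 to 0.1103.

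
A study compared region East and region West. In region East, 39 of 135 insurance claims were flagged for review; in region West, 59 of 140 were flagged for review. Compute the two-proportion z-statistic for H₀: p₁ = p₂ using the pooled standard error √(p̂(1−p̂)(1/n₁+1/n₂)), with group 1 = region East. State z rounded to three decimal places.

z = -2.294

p̂₁ = 39/135 = 0.28889, p̂₂ = 59/140 = 0.42143.
Pooling: p̂ = 98/275 = 0.35636.
Pooled SE = √[0.2293686·0.01455026] ≈ 0.057770.
z = -0.13254/0.057770 = -2.294.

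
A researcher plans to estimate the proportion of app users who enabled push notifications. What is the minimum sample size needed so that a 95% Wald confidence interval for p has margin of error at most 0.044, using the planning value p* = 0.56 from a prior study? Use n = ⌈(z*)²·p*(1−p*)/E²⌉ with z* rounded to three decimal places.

z* = 1.960 at the 95% level.
p*(1−p*) = 0.2464.
Required n before rounding: 3.841600 × 0.2464 / 0.044² = 488.931.
⌈488.931⌉ = 489.

n = 489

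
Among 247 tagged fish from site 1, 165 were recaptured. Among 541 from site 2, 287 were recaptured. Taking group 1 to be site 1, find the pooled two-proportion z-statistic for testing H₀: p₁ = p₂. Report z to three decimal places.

Sample proportions: p̂₁ = 165/247 = 0.66802 and p̂₂ = 287/541 = 0.53050.
Pooled p̂ = (165+287)/(247+541) = 452/788 = 0.57360.
SE = √[p̂(1−p̂)(1/n₁+1/n₂)] = √[0.57360·0.42640·(1/247+1/541)] ≈ 0.037978.
z = 0.13752/0.037978 = 3.621.

z = 3.621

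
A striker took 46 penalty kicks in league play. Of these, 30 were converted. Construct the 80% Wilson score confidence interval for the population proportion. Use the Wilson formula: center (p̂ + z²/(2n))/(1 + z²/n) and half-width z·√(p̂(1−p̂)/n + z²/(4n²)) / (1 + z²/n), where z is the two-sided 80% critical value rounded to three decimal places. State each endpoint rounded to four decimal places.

Here p̂ = 30/46 = 0.65217 and z = 1.282 (z² = 1.643524).
1 + z²/n = 1.035729.
Center = (0.65217 + 0.017864)/1.035729 = 0.64692.
Radicand: p̂(1−p̂)/n + z²/(4n²) = 0.004931372 + 0.000194178 = 0.005125550.
Half-width = 1.282·√0.005125550/1.035729 = 0.08862.
Interval: 0.64692 ± 0.08862 → (0.5583, 0.7355).

(0.5583, 0.7355)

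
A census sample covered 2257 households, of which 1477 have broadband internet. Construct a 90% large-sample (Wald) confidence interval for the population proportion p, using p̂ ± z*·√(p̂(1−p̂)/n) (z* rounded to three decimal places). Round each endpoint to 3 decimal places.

(0.638, 0.671)

p̂ = 1477/2257 = 0.65441.
SE(p̂) = √(0.65441·0.34559/2257) = 0.010010.
The 90% critical value is z* = 1.645.
Margin of error: 1.645 × 0.010010 = 0.01647.
CI: 0.65441 ± 0.01647 = (0.638, 0.671).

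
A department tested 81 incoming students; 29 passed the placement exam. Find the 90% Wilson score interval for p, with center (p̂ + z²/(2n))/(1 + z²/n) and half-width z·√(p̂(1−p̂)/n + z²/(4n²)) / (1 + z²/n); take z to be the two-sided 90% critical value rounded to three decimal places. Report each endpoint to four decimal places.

p̂ = 29/81 = 0.35802; z = 1.645, so z² = 2.706025.
Denominator 1 + z²/n = 1 + 2.706025/81 = 1.033408.
Adjusted center: (0.35802 + z²/(2n))/1.033408 = 0.36261.
Radicand: p̂(1−p̂)/n + z²/(4n²) = 0.002837568 + 0.000103110 = 0.002940678.
Half-width = 1.645·√0.002940678/1.033408 = 0.08632.
CI: 0.36261 ± 0.08632 = (0.2763, 0.4489).

(0.2763, 0.4489)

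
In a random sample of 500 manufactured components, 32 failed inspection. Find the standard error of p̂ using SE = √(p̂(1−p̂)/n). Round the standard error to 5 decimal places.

Sample proportion p̂ = 32/500 = 0.06400.
p̂(1−p̂) = 0.06400·0.93600 = 0.059904.
SE = √(0.059904/500) = √0.000119808 = 0.01095.

SE = 0.01095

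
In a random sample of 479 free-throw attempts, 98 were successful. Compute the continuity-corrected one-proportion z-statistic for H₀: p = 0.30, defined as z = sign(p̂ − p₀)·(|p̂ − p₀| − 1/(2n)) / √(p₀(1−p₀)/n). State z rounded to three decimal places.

With x = 98 successes in n = 479, p̂ = 0.20459. p̂ − p₀ = -0.095407.
Continuity correction 1/(2n) = 1/958 = 0.001044.
Corrected numerator: |-0.095407| − 0.001044 = 0.094363.
SE₀ = √(0.30·0.70/479) = 0.020938.
z = −0.094363/0.020938 = -4.507.

z = -4.507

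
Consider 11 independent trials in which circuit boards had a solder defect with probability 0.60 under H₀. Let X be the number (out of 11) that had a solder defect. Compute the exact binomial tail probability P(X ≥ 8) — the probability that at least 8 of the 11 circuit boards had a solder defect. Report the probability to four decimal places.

X is binomial with n = 11 and p = 0.60.
P(X ≥ 8) = C(11,8)·0.60^8·0.40^3 + C(11,9)·0.60^9·0.40^2 + C(11,10)·0.60^10·0.40^1 + C(11,11)·0.60^11·0.40^0.
= 0.177367 + 0.088684 + 0.026605 + 0.003628 = 0.2963.

P = 0.2963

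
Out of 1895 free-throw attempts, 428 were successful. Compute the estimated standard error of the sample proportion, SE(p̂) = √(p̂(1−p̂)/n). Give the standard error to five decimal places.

Sample proportion p̂ = 428/1895 = 0.22586.
p̂(1−p̂) = 0.22586·0.77414 = 0.174847.
SE = √(0.174847/1895) = √0.000092268 = 0.00961.

SE = 0.00961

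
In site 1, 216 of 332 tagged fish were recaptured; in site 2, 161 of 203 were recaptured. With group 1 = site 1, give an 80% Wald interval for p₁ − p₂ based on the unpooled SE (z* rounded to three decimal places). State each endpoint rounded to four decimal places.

(-0.1920, -0.0930)

p̂₁ = 0.65060, p̂₂ = 0.79310, so the observed difference is -0.14250.
SE = √(0.000684696 + 0.000808327) = √0.001493023 = 0.038640.
z* = 1.282 at the 80% level. Margin = 1.282·0.038640 = 0.04954.
So the interval runs from -0.1920 to -0.0930.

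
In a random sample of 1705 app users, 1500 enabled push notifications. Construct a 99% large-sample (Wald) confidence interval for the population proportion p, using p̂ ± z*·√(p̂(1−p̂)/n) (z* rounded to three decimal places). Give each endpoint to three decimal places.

Sample proportion p̂ = 1500/1705 = 0.87977.
Standard error of p̂: √(0.105778/1705) = √0.000062040 = 0.007877.
z* = 2.576 at the 99% level.
Margin = 2.576·0.007877 = 0.02029.
Interval: 0.87977 ± 0.02029 → (0.859, 0.900).

(0.859, 0.900)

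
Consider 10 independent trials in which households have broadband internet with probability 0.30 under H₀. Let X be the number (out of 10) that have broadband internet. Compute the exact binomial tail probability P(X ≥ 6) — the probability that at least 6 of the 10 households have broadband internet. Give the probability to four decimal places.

P = 0.0473

X ~ Binomial(n=10, p=0.30).
P(X ≥ 6) = Σ_{j=6}^{10} C(10,j)·0.30^j·0.70^{10−j}.
= 0.036757 + 0.009002 + 0.001447 + 0.000138 + 0.000006 = 0.0473.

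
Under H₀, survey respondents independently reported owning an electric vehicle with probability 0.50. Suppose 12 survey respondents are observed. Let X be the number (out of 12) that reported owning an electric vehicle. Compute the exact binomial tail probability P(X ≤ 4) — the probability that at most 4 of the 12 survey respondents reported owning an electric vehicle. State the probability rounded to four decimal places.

X ~ Binomial(n=12, p=0.50).
P(X ≤ 4) = Σ_{j=0}^{4} C(12,j)·0.50^j·0.50^{12−j}.
= 0.000244 + 0.002930 + 0.016113 + 0.053711 + 0.120850 = 0.1938.

P = 0.1938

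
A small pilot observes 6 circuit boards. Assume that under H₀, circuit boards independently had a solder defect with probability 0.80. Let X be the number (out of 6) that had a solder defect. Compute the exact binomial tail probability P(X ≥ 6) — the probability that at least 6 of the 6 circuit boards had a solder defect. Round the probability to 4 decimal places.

X is binomial with n = 6 and p = 0.80.
P(X ≥ 6) = C(6,6)·0.80^6·0.20^0.
= 0.262144 = 0.2621.

P = 0.2621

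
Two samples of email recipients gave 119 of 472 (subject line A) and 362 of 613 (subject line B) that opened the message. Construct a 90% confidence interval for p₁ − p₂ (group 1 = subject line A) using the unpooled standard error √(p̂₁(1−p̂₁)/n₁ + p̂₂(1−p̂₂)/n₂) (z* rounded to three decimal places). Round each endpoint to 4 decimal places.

(-0.3848, -0.2921)

p̂₁ = 119/472 = 0.25212, p̂₂ = 362/613 = 0.59054; p̂₁ − p̂₂ = -0.33842.
SE = √(0.000399481 + 0.000394458) = √0.000793939 = 0.028177.
z* = 1.645 at the 90% level. Margin of error = 0.04635.
CI: -0.33842 ± 0.04635 = (-0.3848, -0.2921).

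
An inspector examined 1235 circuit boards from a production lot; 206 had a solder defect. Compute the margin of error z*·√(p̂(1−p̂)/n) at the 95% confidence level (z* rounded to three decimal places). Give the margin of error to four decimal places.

Sample proportion p̂ = 206/1235 = 0.16680.
SE = √(p̂(1−p̂)/n) = √(0.138979/1235) = 0.010608.
The 95% critical value is z* = 1.960.
So ME = 0.0208.

ME = 0.0208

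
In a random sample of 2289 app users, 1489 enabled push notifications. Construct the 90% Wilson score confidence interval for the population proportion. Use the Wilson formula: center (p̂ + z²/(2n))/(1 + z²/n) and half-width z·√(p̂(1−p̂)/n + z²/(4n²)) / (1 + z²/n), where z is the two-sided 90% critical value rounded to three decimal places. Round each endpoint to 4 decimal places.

p̂ = 1489/2289 = 0.65050; z = 1.645, so z² = 2.706025.
1 + z²/n = 1.001182.
Adjusted center: (0.65050 + z²/(2n))/1.001182 = 0.65032.
Radicand: p̂(1−p̂)/n + z²/(4n²) = 0.000099322 + 0.000000129 = 0.000099451.
Half-width = z·√(radicand)/denom = 1.645·0.009973/1.001182 = 0.01639.
Interval: 0.65032 ± 0.01639 → (0.6339, 0.6667).

(0.6339, 0.6667)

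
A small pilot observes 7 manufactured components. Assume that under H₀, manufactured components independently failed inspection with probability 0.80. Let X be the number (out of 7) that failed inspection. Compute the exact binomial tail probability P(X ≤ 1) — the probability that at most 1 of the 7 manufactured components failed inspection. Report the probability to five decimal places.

X ~ Binomial(n=7, p=0.80).
P(X ≤ 1) = C(7,0)·0.80^0·0.20^7 + C(7,1)·0.80^1·0.20^6.
= 0.000013 + 0.000358 = 0.00037.

P = 0.00037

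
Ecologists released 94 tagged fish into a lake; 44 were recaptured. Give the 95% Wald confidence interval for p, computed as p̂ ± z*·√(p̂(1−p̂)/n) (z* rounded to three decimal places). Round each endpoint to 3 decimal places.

With x = 44 successes in n = 94, p̂ = 0.46809.
SE = √(p̂(1−p̂)/n) = √(0.248981/94) = 0.051466.
z* = 1.960 at the 95% level.
Margin of error: 1.960 × 0.051466 = 0.10087.
CI: 0.46809 ± 0.10087 = (0.367, 0.569).

(0.367, 0.569)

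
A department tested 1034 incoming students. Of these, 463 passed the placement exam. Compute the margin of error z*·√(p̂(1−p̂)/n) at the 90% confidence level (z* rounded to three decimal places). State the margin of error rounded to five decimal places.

ME = 0.02544

With x = 463 successes in n = 1034, p̂ = 0.44778.
Standard error of p̂: √(0.247273/1034) = √0.000239142 = 0.015464.
The 90% critical value is z* = 1.645.
Margin of error = z*·SE = 1.645 × 0.015464 = 0.02544.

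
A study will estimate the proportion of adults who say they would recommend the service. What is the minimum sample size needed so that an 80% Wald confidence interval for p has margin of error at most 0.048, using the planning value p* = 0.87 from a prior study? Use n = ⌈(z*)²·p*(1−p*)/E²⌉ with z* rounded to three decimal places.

z* = 1.282 at the 80% level.
p*(1−p*) = 0.1131.
Required n before rounding: 1.643524 × 0.1131 / 0.048² = 80.678.
⌈80.678⌉ = 81.

n = 81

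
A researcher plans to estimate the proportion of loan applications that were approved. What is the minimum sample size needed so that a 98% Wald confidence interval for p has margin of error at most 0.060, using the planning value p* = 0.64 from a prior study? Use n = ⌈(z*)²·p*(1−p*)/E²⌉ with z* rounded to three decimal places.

The 98% critical value is z* = 2.326.
p*(1−p*) = 0.64·0.36 = 0.2304.
Required n before rounding: 5.410276 × 0.2304 / 0.060² = 346.258.
⌈346.258⌉ = 347.

n = 347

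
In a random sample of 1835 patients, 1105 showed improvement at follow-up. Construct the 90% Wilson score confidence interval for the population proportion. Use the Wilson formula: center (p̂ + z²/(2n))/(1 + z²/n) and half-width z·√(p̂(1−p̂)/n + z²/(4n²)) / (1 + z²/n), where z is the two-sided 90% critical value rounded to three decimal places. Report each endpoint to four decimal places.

(0.5832, 0.6208)

p̂ = 1105/1835 = 0.60218; z = 1.645, so z² = 2.706025.
1 + z²/n = 1.001475.
Adjusted center: (0.60218 + z²/(2n))/1.001475 = 0.60203.
Radicand: p̂(1−p̂)/n + z²/(4n²) = 0.000130550 + 0.000000201 = 0.000130751.
Half-width = 1.645·√0.000130751/1.001475 = 0.01878.
CI: 0.60203 ± 0.01878 = (0.5832, 0.6208).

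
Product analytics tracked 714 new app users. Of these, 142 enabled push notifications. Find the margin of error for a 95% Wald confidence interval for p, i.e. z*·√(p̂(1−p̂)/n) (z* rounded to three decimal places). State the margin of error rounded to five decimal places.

ME = 0.02928

p̂ = 142/714 = 0.19888.
Standard error of p̂: √(0.159326/714) = √0.000223146 = 0.014938.
z* = 1.960 at the 95% level.
ME = 1.960·0.014938 = 0.02928.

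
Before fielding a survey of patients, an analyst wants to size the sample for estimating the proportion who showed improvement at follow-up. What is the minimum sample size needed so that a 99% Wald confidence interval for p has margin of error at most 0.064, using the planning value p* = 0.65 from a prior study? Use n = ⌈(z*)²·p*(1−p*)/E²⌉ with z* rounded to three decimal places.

n = 369

The 99% critical value is z* = 2.576.
p*(1−p*) = 0.2275.
Required n before rounding: 6.635776 × 0.2275 / 0.064² = 368.564.
Rounding up, n = 369.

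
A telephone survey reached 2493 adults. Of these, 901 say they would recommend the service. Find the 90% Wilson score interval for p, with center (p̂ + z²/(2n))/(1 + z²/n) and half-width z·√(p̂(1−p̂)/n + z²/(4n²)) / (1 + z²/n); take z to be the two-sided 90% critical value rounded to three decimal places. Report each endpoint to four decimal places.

(0.3457, 0.3774)

Here p̂ = 901/2493 = 0.36141 and z = 1.645 (z² = 2.706025).
1 + z²/n = 1.001085.
Adjusted center: (0.36141 + z²/(2n))/1.001085 = 0.36156.
Radicand: p̂(1−p̂)/n + z²/(4n²) = 0.000092577 + 0.000000109 = 0.000092686.
Half-width = z·√(radicand)/denom = 1.645·0.009627/1.001085 = 0.01582.
CI: 0.36156 ± 0.01582 = (0.3457, 0.3774).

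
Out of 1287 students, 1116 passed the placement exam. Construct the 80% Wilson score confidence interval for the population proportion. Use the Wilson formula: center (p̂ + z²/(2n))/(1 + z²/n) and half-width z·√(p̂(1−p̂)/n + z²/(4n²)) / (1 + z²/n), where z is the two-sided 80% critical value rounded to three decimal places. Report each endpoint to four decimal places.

Here p̂ = 1116/1287 = 0.86713 and z = 1.282 (z² = 1.643524).
1 + z²/n = 1.001277.
Adjusted center: (0.86713 + z²/(2n))/1.001277 = 0.86666.
Radicand: p̂(1−p̂)/n + z²/(4n²) = 0.000089521 + 0.000000248 = 0.000089769.
Half-width = z·√(radicand)/denom = 1.282·0.009475/1.001277 = 0.01213.
Interval: 0.86666 ± 0.01213 → (0.8545, 0.8788).

(0.8545, 0.8788)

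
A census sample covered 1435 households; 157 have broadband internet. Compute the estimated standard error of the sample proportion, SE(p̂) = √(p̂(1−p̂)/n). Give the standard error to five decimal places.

p̂ = 157/1435 = 0.10941.
p̂(1−p̂) = 0.10941·0.89059 = 0.097439.
Dividing by n and taking the root: √0.000067902 = 0.00824.

SE = 0.00824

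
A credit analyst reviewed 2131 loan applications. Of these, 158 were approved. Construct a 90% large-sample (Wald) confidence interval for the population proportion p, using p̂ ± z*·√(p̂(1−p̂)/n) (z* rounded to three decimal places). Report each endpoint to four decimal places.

Sample proportion p̂ = 158/2131 = 0.07414.
SE = √(p̂(1−p̂)/n) = √(0.068646/2131) = 0.005676.
For 90% confidence, z* = 1.645.
Margin of error: 1.645 × 0.005676 = 0.00934.
Interval: 0.07414 ± 0.00934 → (0.0648, 0.0835).

(0.0648, 0.0835)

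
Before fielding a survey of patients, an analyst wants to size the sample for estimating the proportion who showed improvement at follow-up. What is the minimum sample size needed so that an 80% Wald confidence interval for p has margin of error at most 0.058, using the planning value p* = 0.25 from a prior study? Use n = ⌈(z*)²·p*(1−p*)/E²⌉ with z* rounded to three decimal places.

n = 92

The 80% critical value is z* = 1.282.
p*(1−p*) = 0.1875.
(z*)²·p*(1−p*)/E² = 1.643524·0.1875/0.003364 = 91.605.
Rounding up, n = 92.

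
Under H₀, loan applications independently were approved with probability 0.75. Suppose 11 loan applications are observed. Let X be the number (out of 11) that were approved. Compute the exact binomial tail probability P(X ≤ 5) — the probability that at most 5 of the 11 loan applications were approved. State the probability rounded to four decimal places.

X is binomial with n = 11 and p = 0.75.
P(X ≤ 5) = Σ_{j=0}^{5} C(11,j)·0.75^j·0.25^{11−j}.
= 0.000000 + 0.000008 + 0.000118 + 0.001062 + 0.006373 + 0.026766 = 0.0343.

P = 0.0343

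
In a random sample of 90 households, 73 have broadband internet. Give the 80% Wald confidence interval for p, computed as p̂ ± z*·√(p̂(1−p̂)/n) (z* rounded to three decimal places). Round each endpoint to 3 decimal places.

(0.758, 0.864)

With x = 73 successes in n = 90, p̂ = 0.81111.
Standard error of p̂: √(0.153210/90) = √0.001702332 = 0.041259.
The 80% critical value is z* = 1.282.
Margin of error: 1.282 × 0.041259 = 0.05289.
CI: 0.81111 ± 0.05289 = (0.758, 0.864).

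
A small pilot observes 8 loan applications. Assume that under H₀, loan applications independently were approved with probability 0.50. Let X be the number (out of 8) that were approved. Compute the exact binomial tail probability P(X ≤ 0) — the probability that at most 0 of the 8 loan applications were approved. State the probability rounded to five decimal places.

X ~ Binomial(n=8, p=0.50).
P(X ≤ 0) = C(8,0)·0.50^0·0.50^8.
= 0.003906 = 0.00391.

P = 0.00391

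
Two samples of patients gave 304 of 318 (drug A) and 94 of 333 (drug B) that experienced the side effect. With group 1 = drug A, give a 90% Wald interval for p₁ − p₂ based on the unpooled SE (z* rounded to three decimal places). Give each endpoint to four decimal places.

(0.6289, 0.7185)

p̂₁ = 304/318 = 0.95597, p̂₂ = 94/333 = 0.28228; p̂₁ − p̂₂ = 0.67369.
Unpooled SE = √(p̂₁(1−p̂₁)/n₁ + p̂₂(1−p̂₂)/n₂) = √(0.000132349 + 0.000608405) = 0.027217.
The 90% critical value is z* = 1.645. Margin = 1.645·0.027217 = 0.04477.
CI: 0.67369 ± 0.04477 = (0.6289, 0.7185).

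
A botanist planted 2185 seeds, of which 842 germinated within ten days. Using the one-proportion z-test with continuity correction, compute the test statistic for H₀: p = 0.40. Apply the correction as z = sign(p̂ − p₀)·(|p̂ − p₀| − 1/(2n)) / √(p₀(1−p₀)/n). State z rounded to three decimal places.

p̂ = 842/2185 = 0.38535. p̂ − p₀ = -0.014645.
Continuity correction 1/(2n) = 1/4370 = 0.000229.
Corrected numerator: |-0.014645| − 0.000229 = 0.014416.
SE₀ = √(0.40·0.60/2185) = 0.010480.
z = −0.014416/0.010480 = -1.376.

z = -1.376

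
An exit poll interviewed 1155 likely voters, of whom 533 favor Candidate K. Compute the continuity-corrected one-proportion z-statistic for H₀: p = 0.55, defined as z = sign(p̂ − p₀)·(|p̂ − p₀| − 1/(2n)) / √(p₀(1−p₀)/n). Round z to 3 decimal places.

z = -6.018

With x = 533 successes in n = 1155, p̂ = 0.46147. p̂ − p₀ = -0.088528.
1/(2n) = 0.000433.
Corrected numerator: |-0.088528| − 0.000433 = 0.088095.
SE₀ = √(0.55·0.45/1155) = 0.014639.
z = (−)0.088095/0.014639 = -6.018.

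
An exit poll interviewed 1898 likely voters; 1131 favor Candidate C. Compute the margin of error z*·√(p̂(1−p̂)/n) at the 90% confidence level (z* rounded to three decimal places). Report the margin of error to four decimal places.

ME = 0.0185

With x = 1131 successes in n = 1898, p̂ = 0.59589.
SE = √(p̂(1−p̂)/n) = √(0.240805/1898) = 0.011264.
z* = 1.645 at the 90% level.
Margin of error = z*·SE = 1.645 × 0.011264 = 0.0185.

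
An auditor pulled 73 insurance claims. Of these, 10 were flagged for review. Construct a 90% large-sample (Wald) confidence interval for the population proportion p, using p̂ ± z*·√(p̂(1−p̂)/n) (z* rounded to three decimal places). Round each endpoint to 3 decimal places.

The sample proportion is 10/73 = 0.13699.
SE(p̂) = √(0.13699·0.86301/73) = 0.040243.
The 90% critical value is z* = 1.645.
Margin = 1.645·0.040243 = 0.06620.
So the interval runs from 0.071 to 0.203.

(0.071, 0.203)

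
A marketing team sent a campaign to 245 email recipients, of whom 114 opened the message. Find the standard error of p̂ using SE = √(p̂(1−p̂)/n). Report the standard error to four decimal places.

SE = 0.0319

With x = 114 successes in n = 245, p̂ = 0.46531.
p̂(1−p̂) = 0.248797.
SE = √(0.248797/245) = 0.0319.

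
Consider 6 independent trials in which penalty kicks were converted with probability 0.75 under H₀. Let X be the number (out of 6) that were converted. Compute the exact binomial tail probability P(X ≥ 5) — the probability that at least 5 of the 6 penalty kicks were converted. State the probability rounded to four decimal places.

P = 0.5339

X ~ Binomial(n=6, p=0.75).
P(X ≥ 5) = C(6,5)·0.75^5·0.25^1 + C(6,6)·0.75^6·0.25^0.
= 0.355957 + 0.177979 = 0.5339.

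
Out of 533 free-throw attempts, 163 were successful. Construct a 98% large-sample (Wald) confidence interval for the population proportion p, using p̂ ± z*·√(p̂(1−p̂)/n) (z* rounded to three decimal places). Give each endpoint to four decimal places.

(0.2594, 0.3522)

Sample proportion p̂ = 163/533 = 0.30582.
SE(p̂) = √(0.30582·0.69418/533) = 0.019957.
The 98% critical value is z* = 2.326.
Margin of error: 2.326 × 0.019957 = 0.04642.
Interval: 0.30582 ± 0.04642 → (0.2594, 0.3522).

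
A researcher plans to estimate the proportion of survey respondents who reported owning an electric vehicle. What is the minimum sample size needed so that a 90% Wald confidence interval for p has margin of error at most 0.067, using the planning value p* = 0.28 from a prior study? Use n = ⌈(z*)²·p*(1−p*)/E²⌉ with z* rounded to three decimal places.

n = 122

The 90% critical value is z* = 1.645.
p*(1−p*) = 0.28·0.72 = 0.2016.
Required n before rounding: 2.706025 × 0.2016 / 0.067² = 121.527.
⌈121.527⌉ = 122.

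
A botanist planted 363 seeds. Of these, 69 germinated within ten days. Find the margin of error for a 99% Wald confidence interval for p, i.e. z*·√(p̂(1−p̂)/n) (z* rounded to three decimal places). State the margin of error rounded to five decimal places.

p̂ = 69/363 = 0.19008.
Standard error of p̂: √(0.153951/363) = √0.000424108 = 0.020594.
z* = 2.576 at the 99% level.
So ME = 0.05305.

ME = 0.05305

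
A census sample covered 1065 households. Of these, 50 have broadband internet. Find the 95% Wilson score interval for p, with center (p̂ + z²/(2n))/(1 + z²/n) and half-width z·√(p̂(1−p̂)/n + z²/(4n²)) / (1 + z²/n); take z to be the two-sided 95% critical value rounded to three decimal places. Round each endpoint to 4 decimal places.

p̂ = 50/1065 = 0.04695; z = 1.960, so z² = 3.841600.
1 + z²/n = 1.003607.
Center = (0.04695 + 0.001804)/1.003607 = 0.04858.
Radicand: p̂(1−p̂)/n + z²/(4n²) = 0.000042013 + 0.000000847 = 0.000042860.
Half-width = 1.960·√0.000042860/1.003607 = 0.01279.
Interval: 0.04858 ± 0.01279 → (0.0358, 0.0614).

(0.0358, 0.0614)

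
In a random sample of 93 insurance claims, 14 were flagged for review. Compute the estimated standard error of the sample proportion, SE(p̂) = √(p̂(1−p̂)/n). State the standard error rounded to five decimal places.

SE = 0.03708

With x = 14 successes in n = 93, p̂ = 0.15054.
p̂(1−p̂) = 0.127878.
SE = √(0.127878/93) = 0.03708.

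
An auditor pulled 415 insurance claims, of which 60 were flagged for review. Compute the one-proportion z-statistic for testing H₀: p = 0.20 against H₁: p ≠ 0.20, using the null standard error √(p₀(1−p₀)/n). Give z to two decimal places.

With x = 60 successes in n = 415, p̂ = 0.14458.
Under H₀, SE = √(p₀(1−p₀)/n) = √(0.20·0.80/415) = √0.000385542 = 0.019635.
Test statistic: z = -0.05542/0.019635 = -2.82.

z = -2.82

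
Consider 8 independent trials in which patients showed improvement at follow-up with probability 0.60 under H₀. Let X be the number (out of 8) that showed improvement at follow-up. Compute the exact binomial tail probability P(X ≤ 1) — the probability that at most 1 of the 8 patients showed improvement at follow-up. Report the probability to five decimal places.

P = 0.00852

X ~ Binomial(n=8, p=0.60).
P(X ≤ 1) = C(8,0)·0.60^0·0.40^8 + C(8,1)·0.60^1·0.40^7.
= 0.000655 + 0.007864 = 0.00852.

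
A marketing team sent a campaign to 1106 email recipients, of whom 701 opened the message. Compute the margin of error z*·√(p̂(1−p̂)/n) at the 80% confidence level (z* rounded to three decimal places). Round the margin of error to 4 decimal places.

Sample proportion p̂ = 701/1106 = 0.63382.
Standard error of p̂: √(0.232093/1106) = √0.000209849 = 0.014486.
The 80% critical value is z* = 1.282.
Margin of error = z*·SE = 1.282 × 0.014486 = 0.0186.

ME = 0.0186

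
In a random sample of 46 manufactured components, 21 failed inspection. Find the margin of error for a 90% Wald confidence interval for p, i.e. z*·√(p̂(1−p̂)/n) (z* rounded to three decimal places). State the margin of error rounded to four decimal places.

With x = 21 successes in n = 46, p̂ = 0.45652.
SE(p̂) = √(0.45652·0.54348/46) = 0.073442.
z* = 1.645 at the 90% level.
ME = 1.645·0.073442 = 0.1208.

ME = 0.1208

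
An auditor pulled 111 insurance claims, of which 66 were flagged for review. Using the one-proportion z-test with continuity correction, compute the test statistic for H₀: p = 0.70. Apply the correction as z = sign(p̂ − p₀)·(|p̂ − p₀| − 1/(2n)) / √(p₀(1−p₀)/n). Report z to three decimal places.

With x = 66 successes in n = 111, p̂ = 0.59459. p̂ − p₀ = -0.105405.
1/(2n) = 0.004505.
Corrected numerator: |-0.105405| − 0.004505 = 0.100900.
Under H₀, SE = √(p₀(1−p₀)/n) = √(0.70·0.30/111) = √0.001891892 = 0.043496.
z = (−)0.100900/0.043496 = -2.320.

z = -2.320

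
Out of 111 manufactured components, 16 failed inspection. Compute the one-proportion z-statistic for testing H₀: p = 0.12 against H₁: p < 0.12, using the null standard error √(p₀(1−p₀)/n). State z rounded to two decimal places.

p̂ = 16/111 = 0.14414.
Null standard error: √(0.12·0.88/111) = √0.000951351 = 0.030844.
z = (0.14414 − 0.12)/0.030844 = 0.02414/0.030844 = 0.78.

z = 0.78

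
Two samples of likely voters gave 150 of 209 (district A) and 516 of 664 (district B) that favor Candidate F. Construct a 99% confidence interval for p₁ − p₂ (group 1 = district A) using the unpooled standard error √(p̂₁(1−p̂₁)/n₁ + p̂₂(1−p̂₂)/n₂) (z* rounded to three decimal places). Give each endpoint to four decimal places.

(-0.1498, 0.0309)

p̂₁ = 0.71770, p̂₂ = 0.77711, so the observed difference is -0.05941.
SE = √(0.000969403 + 0.000260860) = √0.001230263 = 0.035075.
The 99% critical value is z* = 2.576. Margin = 2.576·0.035075 = 0.09035.
So the interval runs from -0.1498 to 0.0309.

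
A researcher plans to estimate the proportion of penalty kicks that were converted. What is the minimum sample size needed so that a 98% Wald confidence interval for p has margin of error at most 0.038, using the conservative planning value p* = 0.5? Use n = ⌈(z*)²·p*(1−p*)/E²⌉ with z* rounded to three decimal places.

n = 937

For 98% confidence, z* = 2.326.
p*(1−p*) = 0.2500.
Required n before rounding: 5.410276 × 0.2500 / 0.038² = 936.682.
⌈936.682⌉ = 937.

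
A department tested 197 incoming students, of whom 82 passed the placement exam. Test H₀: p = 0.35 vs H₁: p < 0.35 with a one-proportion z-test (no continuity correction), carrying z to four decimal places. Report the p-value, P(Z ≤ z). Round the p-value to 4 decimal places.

p-value = 0.9744

The sample proportion is 82/197 = 0.41624.
Under H₀, SE = √(p₀(1−p₀)/n) = √(0.35·0.65/197) = √0.001154822 = 0.033983.
Test statistic (full precision, shown to 4 dp): z = (82/197 − 0.35)/SE₀ ≈ 1.9493.
p-value = P(Z ≤ z) with z = 1.9493 → 0.9744.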